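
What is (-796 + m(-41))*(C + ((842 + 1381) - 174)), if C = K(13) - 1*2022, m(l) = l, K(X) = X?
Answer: -33480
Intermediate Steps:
C = -2009 (C = 13 - 1*2022 = 13 - 2022 = -2009)
(-796 + m(-41))*(C + ((842 + 1381) - 174)) = (-796 - 41)*(-2009 + ((842 + 1381) - 174)) = -837*(-2009 + (2223 - 174)) = -837*(-2009 + 2049) = -837*40 = -33480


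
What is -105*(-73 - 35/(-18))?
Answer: 44765/6 ≈ 7460.8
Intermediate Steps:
-105*(-73 - 35/(-18)) = -105*(-73 - 35*(-1/18)) = -105*(-73 + 35/18) = -105*(-1279/18) = 44765/6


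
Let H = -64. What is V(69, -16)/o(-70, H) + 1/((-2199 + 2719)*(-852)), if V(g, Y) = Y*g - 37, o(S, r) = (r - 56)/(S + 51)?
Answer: -26679623/147680 ≈ -180.66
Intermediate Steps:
o(S, r) = (-56 + r)/(51 + S)
V(g, Y) = -37 + Y*g
V(69, -16)/o(-70, H) + 1/((-2199 + 2719)*(-852)) = (-37 - 16*69)/(((-56 - 64)/(51 - 70))) + 1/((-2199 + 2719)*(-852)) = (-37 - 1104)/((-120/(-19))) - 1/852/520 = -1141/((-1/19*(-120))) + (1/520)*(-1/852) = -1141/120/19 - 1/443040 = -1141*19/120 - 1/443040 = -21679/120 - 1/443040 = -26679623/147680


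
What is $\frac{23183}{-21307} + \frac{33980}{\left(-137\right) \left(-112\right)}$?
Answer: $\frac{92072977}{81733652} \approx 1.1265$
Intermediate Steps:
$\frac{23183}{-21307} + \frac{33980}{\left(-137\right) \left(-112\right)} = 23183 \left(- \frac{1}{21307}\right) + \frac{33980}{15344} = - \frac{23183}{21307} + 33980 \cdot \frac{1}{15344} = - \frac{23183}{21307} + \frac{8495}{3836} = \frac{92072977}{81733652}$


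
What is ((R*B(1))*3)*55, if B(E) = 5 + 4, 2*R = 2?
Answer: 1485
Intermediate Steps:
R = 1 (R = (1/2)*2 = 1)
B(E) = 9
((R*B(1))*3)*55 = ((1*9)*3)*55 = (9*3)*55 = 27*55 = 1485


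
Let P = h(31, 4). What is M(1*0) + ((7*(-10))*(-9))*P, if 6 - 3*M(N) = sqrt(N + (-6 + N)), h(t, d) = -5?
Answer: -3148 - I*sqrt(6)/3 ≈ -3148.0 - 0.8165*I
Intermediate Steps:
P = -5
M(N) = 2 - sqrt(-6 + 2*N)/3 (M(N) = 2 - sqrt(N + (-6 + N))/3 = 2 - sqrt(-6 + 2*N)/3)
M(1*0) + ((7*(-10))*(-9))*P = (2 - sqrt(-6 + 2*(1*0))/3) + ((7*(-10))*(-9))*(-5) = (2 - sqrt(-6 + 2*0)/3) - 70*(-9)*(-5) = (2 - sqrt(-6 + 0)/3) + 630*(-5) = (2 - I*sqrt(6)/3) - 3150 = -3148 - I*sqrt(6)/3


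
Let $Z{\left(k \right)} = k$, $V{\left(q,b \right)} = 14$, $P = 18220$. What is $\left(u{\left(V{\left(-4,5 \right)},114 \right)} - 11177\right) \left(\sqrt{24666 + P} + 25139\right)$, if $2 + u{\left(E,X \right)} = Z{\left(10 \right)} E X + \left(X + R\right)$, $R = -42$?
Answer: $121999567 + 4853 \sqrt{42886} \approx 1.23 \cdot 10^{8}$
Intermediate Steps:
$u{\left(E,X \right)} = -44 + X + 10 E X$ ($u{\left(E,X \right)} = -2 + \left(10 E X + \left(X - 42\right)\right) = -2 + \left(10 E X + \left(-42 + X\right)\right) = -2 + \left(-42 + X + 10 E X\right) = -44 + X + 10 E X$)
$\left(u{\left(V{\left(-4,5 \right)},114 \right)} - 11177\right) \left(\sqrt{24666 + P} + 25139\right) = \left(\left(-44 + 114 + 10 \cdot 14 \cdot 114\right) - 11177\right) \left(\sqrt{24666 + 18220} + 25139\right) = \left(\left(-44 + 114 + 15960\right) - 11177\right) \left(\sqrt{42886} + 25139\right) = \left(16030 - 11177\right) \left(25139 + \sqrt{42886}\right) = 4853 \left(25139 + \sqrt{42886}\right) = 121999567 + 4853 \sqrt{42886}$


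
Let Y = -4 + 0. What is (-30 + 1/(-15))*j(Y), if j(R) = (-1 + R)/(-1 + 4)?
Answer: 451/9 ≈ 50.111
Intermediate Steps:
Y = -4
j(R) = -⅓ + R/3 (j(R) = (-1 + R)/3 = (-1 + R)*(⅓) = -⅓ + R/3)
(-30 + 1/(-15))*j(Y) = (-30 + 1/(-15))*(-⅓ + (⅓)*(-4)) = (-30 - 1/15)*(-⅓ - 4/3) = -451/15*(-5/3) = 451/9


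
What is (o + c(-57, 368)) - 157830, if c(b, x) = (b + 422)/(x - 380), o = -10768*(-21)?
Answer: 819211/12 ≈ 68268.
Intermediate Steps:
o = 226128
c(b, x) = (422 + b)/(-380 + x)
(o + c(-57, 368)) - 157830 = (226128 + (422 - 57)/(-380 + 368)) - 157830 = (226128 + 365/(-12)) - 157830 = (226128 - 1/12*365) - 157830 = (226128 - 365/12) - 157830 = 2713171/12 - 157830 = 819211/12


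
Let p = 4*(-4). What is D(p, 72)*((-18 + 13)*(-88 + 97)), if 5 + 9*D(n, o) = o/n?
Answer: 95/2 ≈ 47.500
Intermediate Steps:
p = -16
D(n, o) = -5/9 + o/(9*n) (D(n, o) = -5/9 + (o/n)/9 = -5/9 + o/(9*n))
D(p, 72)*((-18 + 13)*(-88 + 97)) = ((⅑)*(72 - 5*(-16))/(-16))*((-18 + 13)*(-88 + 97)) = ((⅑)*(-1/16)*(72 + 80))*(-5*9) = ((⅑)*(-1/16)*152)*(-45) = -19/18*(-45) = 95/2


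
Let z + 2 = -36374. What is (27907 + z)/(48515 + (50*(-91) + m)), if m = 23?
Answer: -8469/43988 ≈ -0.19253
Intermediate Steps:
z = -36376 (z = -2 - 36374 = -36376)
(27907 + z)/(48515 + (50*(-91) + m)) = (27907 - 36376)/(48515 + (50*(-91) + 23)) = -8469/(48515 + (-4550 + 23)) = -8469/(48515 - 4527) = -8469/43988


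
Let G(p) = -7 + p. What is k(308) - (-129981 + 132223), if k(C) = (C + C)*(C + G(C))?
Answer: 372902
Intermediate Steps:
k(C) = 2*C*(-7 + 2*C) (k(C) = (C + C)*(C + (-7 + C)) = (2*C)*(-7 + 2*C) = 2*C*(-7 + 2*C))
k(308) - (-129981 + 132223) = 2*308*(-7 + 2*308) - (-129981 + 132223) = 2*308*(-7 + 616) - 1*2242 = 2*308*609 - 2242 = 375144 - 2242 = 372902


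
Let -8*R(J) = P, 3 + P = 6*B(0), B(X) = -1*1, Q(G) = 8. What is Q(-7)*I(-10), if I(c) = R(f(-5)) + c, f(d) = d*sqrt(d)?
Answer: -71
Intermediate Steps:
B(X) = -1
f(d) = d**(3/2)
P = -9 (P = -3 + 6*(-1) = -3 - 6 = -9)
R(J) = 9/8 (R(J) = -1/8*(-9) = 9/8)
I(c) = 9/8 + c
Q(-7)*I(-10) = 8*(9/8 - 10) = 8*(-71/8) = -71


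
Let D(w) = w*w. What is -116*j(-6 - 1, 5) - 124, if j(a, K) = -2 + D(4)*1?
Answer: -1748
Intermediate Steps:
D(w) = w²
j(a, K) = 14 (j(a, K) = -2 + 4²*1 = -2 + 16*1 = -2 + 16 = 14)
-116*j(-6 - 1, 5) - 124 = -116*14 - 124 = -1624 - 124 = -1748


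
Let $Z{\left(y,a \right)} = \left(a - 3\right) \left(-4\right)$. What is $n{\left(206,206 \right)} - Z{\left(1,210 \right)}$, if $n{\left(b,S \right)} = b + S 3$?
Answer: $1652$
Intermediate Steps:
$n{\left(b,S \right)} = b + 3 S$
$Z{\left(y,a \right)} = 12 - 4 a$ ($Z{\left(y,a \right)} = \left(-3 + a\right) \left(-4\right) = 12 - 4 a$)
$n{\left(206,206 \right)} - Z{\left(1,210 \right)} = \left(206 + 3 \cdot 206\right) - \left(12 - 840\right) = \left(206 + 618\right) - \left(12 - 840\right) = 824 - -828 = 824 + 828 = 1652$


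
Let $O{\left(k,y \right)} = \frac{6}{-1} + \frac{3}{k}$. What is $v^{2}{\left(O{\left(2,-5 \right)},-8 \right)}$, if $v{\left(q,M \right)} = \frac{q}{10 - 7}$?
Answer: $\frac{9}{4} \approx 2.25$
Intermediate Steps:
$O{\left(k,y \right)} = -6 + \frac{3}{k}$ ($O{\left(k,y \right)} = 6 \left(-1\right) + \frac{3}{k} = -6 + \frac{3}{k}$)
$v{\left(q,M \right)} = \frac{q}{3}$
$v^{2}{\left(O{\left(2,-5 \right)},-8 \right)} = \left(\frac{-6 + \frac{3}{2}}{3}\right)^{2} = \left(\frac{1}{3} \left(- \frac{9}{2}\right)\right)^{2} = \left(- \frac{3}{2}\right)^{2} = \frac{9}{4}$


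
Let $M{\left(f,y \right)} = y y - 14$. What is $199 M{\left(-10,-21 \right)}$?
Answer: $84973$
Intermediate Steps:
$M{\left(f,y \right)} = -14 + y^{2}$ ($M{\left(f,y \right)} = y^{2} - 14 = -14 + y^{2}$)
$199 M{\left(-10,-21 \right)} = 199 \left(-14 + \left(-21\right)^{2}\right) = 199 \left(-14 + 441\right) = 199 \cdot 427 = 84973$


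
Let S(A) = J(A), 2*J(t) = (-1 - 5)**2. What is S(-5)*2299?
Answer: 41382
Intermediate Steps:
J(t) = 18 (J(t) = (-1 - 5)**2/2 = (1/2)*(-6)**2 = (1/2)*36 = 18)
S(A) = 18
S(-5)*2299 = 18*2299 = 41382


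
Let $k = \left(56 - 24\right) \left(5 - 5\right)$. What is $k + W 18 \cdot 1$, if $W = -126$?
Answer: $-2268$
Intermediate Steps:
$k = 0$ ($k = 32 \cdot 0 = 0$)
$k + W 18 \cdot 1 = 0 - 126 \cdot 18 \cdot 1 = 0 - 2268 = -2268$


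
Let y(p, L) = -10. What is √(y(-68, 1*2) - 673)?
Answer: I*√683 ≈ 26.134*I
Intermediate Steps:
√(y(-68, 1*2) - 673) = √(-10 - 673) = √(-683) = I*√683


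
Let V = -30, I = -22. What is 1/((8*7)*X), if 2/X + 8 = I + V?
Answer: -15/28 ≈ -0.53571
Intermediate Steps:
X = -1/30 (X = 2/(-8 + (-22 - 30)) = 2/(-8 - 52) = 2/(-60) = 2*(-1/60) = -1/30 ≈ -0.033333)
1/((8*7)*X) = 1/((8*7)*(-1/30)) = 1/(56*(-1/30)) = 1/(-28/15) = -15/28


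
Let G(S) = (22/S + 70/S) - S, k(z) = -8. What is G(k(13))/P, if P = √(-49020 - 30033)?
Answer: 7*I*√79053/158106 ≈ 0.012448*I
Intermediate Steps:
P = I*√79053 (P = √(-79053) = I*√79053 ≈ 281.16*I)
G(S) = -S + 92/S (G(S) = 92/S - S = -S + 92/S)
G(k(13))/P = (-1*(-8) + 92/(-8))/((I*√79053)) = (8 + 92*(-⅛))*(-I*√79053/79053) = (8 - 23/2)*(-I*√79053/79053) = -(-7)*I*√79053/158106 = 7*I*√79053/158106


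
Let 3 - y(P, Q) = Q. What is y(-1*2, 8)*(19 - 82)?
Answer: 315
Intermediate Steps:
y(P, Q) = 3 - Q
y(-1*2, 8)*(19 - 82) = (3 - 1*8)*(19 - 82) = (3 - 8)*(-63) = -5*(-63) = 315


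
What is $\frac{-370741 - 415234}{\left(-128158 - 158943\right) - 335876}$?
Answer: $\frac{785975}{622977} \approx 1.2616$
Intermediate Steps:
$\frac{-370741 - 415234}{\left(-128158 - 158943\right) - 335876} = - \frac{785975}{-287101 - 335876} = - \frac{785975}{-622977} = \left(-785975\right) \left(- \frac{1}{622977}\right) = \frac{785975}{622977}$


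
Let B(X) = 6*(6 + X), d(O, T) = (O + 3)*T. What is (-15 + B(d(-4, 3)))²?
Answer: 9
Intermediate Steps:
d(O, T) = T*(3 + O) (d(O, T) = (3 + O)*T = T*(3 + O))
B(X) = 36 + 6*X
(-15 + B(d(-4, 3)))² = (-15 + (36 + 6*(3*(3 - 4))))² = (-15 + (36 + 6*(3*(-1))))² = (-15 + (36 + 6*(-3)))² = (-15 + (36 - 18))² = (-15 + 18)² = 3² = 9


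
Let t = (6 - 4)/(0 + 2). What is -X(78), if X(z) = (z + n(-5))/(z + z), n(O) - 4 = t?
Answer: -83/156 ≈ -0.53205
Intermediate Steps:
t = 1 (t = 2/2 = 2*(½) = 1)
n(O) = 5 (n(O) = 4 + 1 = 5)
X(z) = (5 + z)/(2*z) (X(z) = (z + 5)/(z + z) = (5 + z)/((2*z)) = (5 + z)*(1/(2*z)) = (5 + z)/(2*z))
-X(78) = -(5 + 78)/(2*78) = -83/(2*78) = -1*83/156 = -83/156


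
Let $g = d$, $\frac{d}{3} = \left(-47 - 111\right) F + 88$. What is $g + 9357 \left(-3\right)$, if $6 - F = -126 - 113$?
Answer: $-143937$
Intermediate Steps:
$F = 245$ ($F = 6 - \left(-126 - 113\right) = 6 - -239 = 6 + 239 = 245$)
$d = -115866$ ($d = 3 \left(\left(-47 - 111\right) 245 + 88\right) = 3 \left(\left(-158\right) 245 + 88\right) = 3 \left(-38710 + 88\right) = 3 \left(-38622\right) = -115866$)
$g = -115866$
$g + 9357 \left(-3\right) = -115866 + 9357 \left(-3\right) = -115866 - 28071 = -143937$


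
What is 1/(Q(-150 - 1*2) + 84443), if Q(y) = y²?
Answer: 1/107547 ≈ 9.2983e-6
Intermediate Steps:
1/(Q(-150 - 1*2) + 84443) = 1/((-150 - 1*2)² + 84443) = 1/((-150 - 2)² + 84443) = 1/((-152)² + 84443) = 1/(23104 + 84443) = 1/107547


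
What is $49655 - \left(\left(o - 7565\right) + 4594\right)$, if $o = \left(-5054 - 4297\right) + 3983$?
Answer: $57994$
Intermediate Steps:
$o = -5368$ ($o = -9351 + 3983 = -5368$)
$49655 - \left(\left(o - 7565\right) + 4594\right) = 49655 - \left(\left(-5368 - 7565\right) + 4594\right) = 49655 - \left(-12933 + 4594\right) = 49655 - -8339 = 49655 + 8339 = 57994$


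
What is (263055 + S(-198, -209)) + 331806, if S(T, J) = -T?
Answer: 595059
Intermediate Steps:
(263055 + S(-198, -209)) + 331806 = (263055 - 1*(-198)) + 331806 = (263055 + 198) + 331806 = 263253 + 331806 = 595059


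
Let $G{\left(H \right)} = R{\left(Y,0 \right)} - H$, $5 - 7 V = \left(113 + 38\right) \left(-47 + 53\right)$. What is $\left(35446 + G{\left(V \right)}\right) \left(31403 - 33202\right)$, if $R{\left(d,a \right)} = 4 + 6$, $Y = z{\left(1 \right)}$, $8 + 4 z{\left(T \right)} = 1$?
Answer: $-64016901$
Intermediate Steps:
$z{\left(T \right)} = - \frac{7}{4}$ ($z{\left(T \right)} = -2 + \frac{1}{4} \cdot 1 = -2 + \frac{1}{4} = - \frac{7}{4}$)
$Y = - \frac{7}{4} \approx -1.75$
$R{\left(d,a \right)} = 10$
$V = - \frac{901}{7}$ ($V = \frac{5}{7} - \frac{\left(113 + 38\right) \left(-47 + 53\right)}{7} = \frac{5}{7} - \frac{151 \cdot 6}{7} = \frac{5}{7} - \frac{906}{7} = - \frac{901}{7} \approx -128.71$)
$G{\left(H \right)} = 10 - H$
$\left(35446 + G{\left(V \right)}\right) \left(31403 - 33202\right) = \left(35446 + \left(10 - - \frac{901}{7}\right)\right) \left(31403 - 33202\right) = \left(35446 + \left(10 + \frac{901}{7}\right)\right) \left(-1799\right) = \left(35446 + \frac{971}{7}\right) \left(-1799\right) = \frac{249093}{7} \left(-1799\right) = -64016901$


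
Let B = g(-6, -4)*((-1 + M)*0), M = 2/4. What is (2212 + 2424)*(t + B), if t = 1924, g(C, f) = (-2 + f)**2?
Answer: 8919664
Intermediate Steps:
M = 1/2 (M = 2*(1/4) = 1/2 ≈ 0.50000)
B = 0 (B = (-2 - 4)**2*((-1 + 1/2)*0) = (-6)**2*(-1/2*0) = 36*0 = 0)
(2212 + 2424)*(t + B) = (2212 + 2424)*(1924 + 0) = 4636*1924 = 8919664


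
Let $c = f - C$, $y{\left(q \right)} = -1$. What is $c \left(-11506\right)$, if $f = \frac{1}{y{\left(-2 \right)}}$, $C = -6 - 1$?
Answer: $-69036$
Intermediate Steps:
$C = -7$
$f = -1$ ($f = \frac{1}{-1} = -1$)
$c = 6$ ($c = -1 - -7 = -1 + 7 = 6$)
$c \left(-11506\right) = 6 \left(-11506\right) = -69036$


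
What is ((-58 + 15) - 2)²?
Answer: 2025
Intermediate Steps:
((-58 + 15) - 2)² = (-43 - 2)² = (-45)² = 2025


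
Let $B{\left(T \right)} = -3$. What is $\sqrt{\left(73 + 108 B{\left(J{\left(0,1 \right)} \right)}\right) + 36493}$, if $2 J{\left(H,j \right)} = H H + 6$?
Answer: $\sqrt{36242} \approx 190.37$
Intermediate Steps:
$J{\left(H,j \right)} = 3 + \frac{H^{2}}{2}$ ($J{\left(H,j \right)} = \frac{H H + 6}{2} = \frac{H^{2} + 6}{2} = \frac{6 + H^{2}}{2} = 3 + \frac{H^{2}}{2}$)
$\sqrt{\left(73 + 108 B{\left(J{\left(0,1 \right)} \right)}\right) + 36493} = \sqrt{\left(73 + 108 \left(-3\right)\right) + 36493} = \sqrt{\left(73 - 324\right) + 36493} = \sqrt{-251 + 36493} = \sqrt{36242}$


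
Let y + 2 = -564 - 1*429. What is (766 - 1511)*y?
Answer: 741275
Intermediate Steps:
y = -995 (y = -2 + (-564 - 1*429) = -2 + (-564 - 429) = -2 - 993 = -995)
(766 - 1511)*y = (766 - 1511)*(-995) = -745*(-995) = 741275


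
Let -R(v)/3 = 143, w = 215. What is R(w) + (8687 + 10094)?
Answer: 18352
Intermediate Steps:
R(v) = -429 (R(v) = -3*143 = -429)
R(w) + (8687 + 10094) = -429 + (8687 + 10094) = -429 + 18781 = 18352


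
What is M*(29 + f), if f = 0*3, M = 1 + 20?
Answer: 609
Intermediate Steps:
M = 21
f = 0
M*(29 + f) = 21*(29 + 0) = 21*29 = 609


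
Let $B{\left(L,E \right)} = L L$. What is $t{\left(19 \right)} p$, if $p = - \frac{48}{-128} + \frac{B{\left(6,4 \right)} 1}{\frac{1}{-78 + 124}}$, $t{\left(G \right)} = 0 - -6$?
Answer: $\frac{39753}{4} \approx 9938.3$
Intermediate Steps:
$B{\left(L,E \right)} = L^{2}$
$t{\left(G \right)} = 6$ ($t{\left(G \right)} = 0 + 6 = 6$)
$p = \frac{13251}{8}$ ($p = - \frac{48}{-128} + \frac{6^{2} \cdot 1}{\frac{1}{-78 + 124}} = \left(-48\right) \left(- \frac{1}{128}\right) + \frac{36 \cdot 1}{\frac{1}{46}} = \frac{3}{8} + 36 \frac{1}{\frac{1}{46}} = \frac{3}{8} + 36 \cdot 46 = \frac{3}{8} + 1656 = \frac{13251}{8} \approx 1656.4$)
$t{\left(19 \right)} p = 6 \cdot \frac{13251}{8} = \frac{39753}{4}$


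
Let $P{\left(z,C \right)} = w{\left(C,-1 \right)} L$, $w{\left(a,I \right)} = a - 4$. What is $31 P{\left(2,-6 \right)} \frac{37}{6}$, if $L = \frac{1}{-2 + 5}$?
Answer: $- \frac{5735}{9} \approx -637.22$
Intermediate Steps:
$L = \frac{1}{3} \approx 0.33333$
$w{\left(a,I \right)} = -4 + a$ ($w{\left(a,I \right)} = a - 4 = -4 + a$)
$P{\left(z,C \right)} = - \frac{4}{3} + \frac{C}{3}$ ($P{\left(z,C \right)} = \left(-4 + C\right) \frac{1}{3} = - \frac{4}{3} + \frac{C}{3}$)
$31 P{\left(2,-6 \right)} \frac{37}{6} = 31 \left(- \frac{4}{3} + \frac{1}{3} \left(-6\right)\right) \frac{37}{6} = 31 \left(- \frac{4}{3} - 2\right) 37 \cdot \frac{1}{6} = 31 \left(- \frac{10}{3}\right) \frac{37}{6} = \left(- \frac{310}{3}\right) \frac{37}{6} = - \frac{5735}{9}$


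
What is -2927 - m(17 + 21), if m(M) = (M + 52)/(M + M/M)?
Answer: -38081/13 ≈ -2929.3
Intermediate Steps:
m(M) = (52 + M)/(1 + M) (m(M) = (52 + M)/(M + 1) = (52 + M)/(1 + M))
-2927 - m(17 + 21) = -2927 - (52 + (17 + 21))/(1 + (17 + 21)) = -2927 - (52 + 38)/(1 + 38) = -2927 - 90/39 = -2927 - 1*30/13 = -2927 - 30/13 = -38081/13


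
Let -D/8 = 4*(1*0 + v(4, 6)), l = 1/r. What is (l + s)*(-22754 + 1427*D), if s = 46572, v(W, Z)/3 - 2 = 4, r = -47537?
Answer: -1870088838145078/47537 ≈ -3.9340e+10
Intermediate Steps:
v(W, Z) = 18 (v(W, Z) = 6 + 3*4 = 6 + 12 = 18)
l = -1/47537 (l = 1/(-47537) = -1/47537 ≈ -2.1036e-5)
D = -576 (D = -32*(1*0 + 18) = -32*(0 + 18) = -32*18 = -8*72 = -576)
(l + s)*(-22754 + 1427*D) = (-1/47537 + 46572)*(-22754 + 1427*(-576)) = 2213893163*(-22754 - 821952)/47537 = (2213893163/47537)*(-844706) = -1870088838145078/47537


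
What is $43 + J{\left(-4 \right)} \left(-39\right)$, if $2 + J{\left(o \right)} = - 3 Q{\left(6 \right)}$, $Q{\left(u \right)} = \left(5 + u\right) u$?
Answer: $7843$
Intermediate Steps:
$Q{\left(u \right)} = u \left(5 + u\right)$
$J{\left(o \right)} = -200$ ($J{\left(o \right)} = -2 - 3 \cdot 6 \left(5 + 6\right) = -2 - 3 \cdot 6 \cdot 11 = -2 - 198 = -200$)
$43 + J{\left(-4 \right)} \left(-39\right) = 43 - -7800 = 43 + 7800 = 7843$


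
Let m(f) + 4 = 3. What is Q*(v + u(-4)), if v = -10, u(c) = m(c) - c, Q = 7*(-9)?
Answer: 441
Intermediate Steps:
Q = -63
m(f) = -1 (m(f) = -4 + 3 = -1)
u(c) = -1 - c
Q*(v + u(-4)) = -63*(-10 + (-1 - 1*(-4))) = -63*(-10 + (-1 + 4)) = -63*(-10 + 3) = -63*(-7) = 441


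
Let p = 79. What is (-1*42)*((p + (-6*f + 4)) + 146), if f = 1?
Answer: -9366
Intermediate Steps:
(-1*42)*((p + (-6*f + 4)) + 146) = (-1*42)*((79 + (-6*1 + 4)) + 146) = -42*((79 + (-6 + 4)) + 146) = -42*((79 - 2) + 146) = -42*(77 + 146) = -42*223 = -9366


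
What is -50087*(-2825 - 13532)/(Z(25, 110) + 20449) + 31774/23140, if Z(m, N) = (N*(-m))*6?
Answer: 861732002763/4153630 ≈ 2.0746e+5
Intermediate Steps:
Z(m, N) = -6*N*m (Z(m, N) = -N*m*6 = -6*N*m)
-50087*(-2825 - 13532)/(Z(25, 110) + 20449) + 31774/23140 = -50087*(-2825 - 13532)/(-6*110*25 + 20449) + 31774/23140 = -50087*(-16357/(-16500 + 20449)) + 31774*(1/23140) = -50087/(3949*(-1/16357)) + 15887/11570 = -50087/(-359/1487) + 15887/11570 = -50087*(-1487/359) + 15887/11570 = 74479369/359 + 15887/11570 = 861732002763/4153630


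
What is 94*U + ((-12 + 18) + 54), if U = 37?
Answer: 3538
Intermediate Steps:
94*U + ((-12 + 18) + 54) = 94*37 + ((-12 + 18) + 54) = 3478 + (6 + 54) = 3478 + 60 = 3538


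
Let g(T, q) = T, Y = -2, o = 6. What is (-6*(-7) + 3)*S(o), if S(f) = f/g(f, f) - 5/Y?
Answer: 315/2 ≈ 157.50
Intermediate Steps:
S(f) = 7/2 (S(f) = f/f - 5/(-2) = 1 - 5*(-1/2) = 1 + 5/2 = 7/2)
(-6*(-7) + 3)*S(o) = (-6*(-7) + 3)*(7/2) = (42 + 3)*(7/2) = 45*(7/2) = 315/2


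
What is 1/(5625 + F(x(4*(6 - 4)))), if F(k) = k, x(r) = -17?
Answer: 1/5608 ≈ 0.00017832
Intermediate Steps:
1/(5625 + F(x(4*(6 - 4)))) = 1/(5625 - 17) = 1/5608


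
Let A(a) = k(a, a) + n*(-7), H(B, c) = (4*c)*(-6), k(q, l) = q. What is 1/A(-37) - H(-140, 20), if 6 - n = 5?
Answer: 21119/44 ≈ 479.98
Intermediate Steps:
H(B, c) = -24*c
n = 1 (n = 6 - 1*5 = 6 - 5 = 1)
A(a) = -7 + a (A(a) = a + 1*(-7) = a - 7 = -7 + a)
1/A(-37) - H(-140, 20) = 1/(-7 - 37) - (-24)*20 = 1/(-44) - 1*(-480) = -1/44 + 480 = 21119/44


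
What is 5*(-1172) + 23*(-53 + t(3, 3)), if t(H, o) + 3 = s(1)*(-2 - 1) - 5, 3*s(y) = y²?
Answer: -7286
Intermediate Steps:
s(y) = y²/3
t(H, o) = -9 (t(H, o) = -3 + (((⅓)*1²)*(-2 - 1) - 5) = -3 + (((⅓)*1)*(-3) - 5) = -3 + ((⅓)*(-3) - 5) = -3 + (-1 - 5) = -3 - 6 = -9)
5*(-1172) + 23*(-53 + t(3, 3)) = 5*(-1172) + 23*(-53 - 9) = -5860 + 23*(-62) = -5860 - 1426 = -7286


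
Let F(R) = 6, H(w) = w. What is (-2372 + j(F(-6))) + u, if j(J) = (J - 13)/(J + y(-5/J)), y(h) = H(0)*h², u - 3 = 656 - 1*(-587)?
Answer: -6763/6 ≈ -1127.2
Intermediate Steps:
u = 1246 (u = 3 + (656 - 1*(-587)) = 3 + (656 + 587) = 3 + 1243 = 1246)
y(h) = 0 (y(h) = 0*h² = 0)
j(J) = (-13 + J)/J (j(J) = (J - 13)/(J + 0) = (-13 + J)/J)
(-2372 + j(F(-6))) + u = (-2372 + (-13 + 6)/6) + 1246 = (-2372 + (⅙)*(-7)) + 1246 = (-2372 - 7/6) + 1246 = -14239/6 + 1246 = -6763/6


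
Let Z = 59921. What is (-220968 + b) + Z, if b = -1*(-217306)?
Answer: 56259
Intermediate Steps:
b = 217306
(-220968 + b) + Z = (-220968 + 217306) + 59921 = -3662 + 59921 = 56259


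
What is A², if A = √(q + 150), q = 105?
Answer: 255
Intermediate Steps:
A = √255 (A = √(105 + 150) = √255 ≈ 15.969)
A² = (√255)² = 255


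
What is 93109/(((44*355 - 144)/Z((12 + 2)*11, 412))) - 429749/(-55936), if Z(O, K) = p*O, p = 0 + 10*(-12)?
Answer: -24059967311999/216416384 ≈ -1.1117e+5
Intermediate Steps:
p = -120 (p = 0 - 120 = -120)
Z(O, K) = -120*O
93109/(((44*355 - 144)/Z((12 + 2)*11, 412))) - 429749/(-55936) = 93109/(((44*355 - 144)/((-120*(12 + 2)*11)))) - 429749/(-55936) = 93109/(((15620 - 144)/((-1680*11)))) - 429749*(-1/55936) = 93109/((15476/((-120*154)))) + 429749/55936 = 93109/((15476/(-18480))) + 429749/55936 = 93109/((15476*(-1/18480))) + 429749/55936 = 93109/(-3869/4620) + 429749/55936 = 93109*(-4620/3869) + 429749/55936 = -430163580/3869 + 429749/55936 = -24059967311999/216416384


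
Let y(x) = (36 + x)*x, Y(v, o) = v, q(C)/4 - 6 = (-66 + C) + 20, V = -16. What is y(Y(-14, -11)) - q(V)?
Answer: -84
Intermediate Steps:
q(C) = -160 + 4*C (q(C) = 24 + 4*((-66 + C) + 20) = 24 + 4*(-46 + C) = 24 + (-184 + 4*C) = -160 + 4*C)
y(x) = x*(36 + x)
y(Y(-14, -11)) - q(V) = -14*(36 - 14) - (-160 + 4*(-16)) = -14*22 - (-160 - 64) = -308 - 1*(-224) = -308 + 224 = -84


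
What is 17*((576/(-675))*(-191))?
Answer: 207808/75 ≈ 2770.8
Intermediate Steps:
17*((576/(-675))*(-191)) = 17*((576*(-1/675))*(-191)) = 17*(-64/75*(-191)) = 17*(12224/75) = 207808/75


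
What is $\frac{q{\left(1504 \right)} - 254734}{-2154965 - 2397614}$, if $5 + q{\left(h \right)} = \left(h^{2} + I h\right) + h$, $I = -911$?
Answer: $- \frac{638637}{4552579} \approx -0.14028$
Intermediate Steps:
$q{\left(h \right)} = -5 + h^{2} - 910 h$ ($q{\left(h \right)} = -5 + \left(\left(h^{2} - 911 h\right) + h\right) = -5 + \left(h^{2} - 910 h\right) = -5 + h^{2} - 910 h$)
$\frac{q{\left(1504 \right)} - 254734}{-2154965 - 2397614} = \frac{\left(-5 + 1504^{2} - 1368640\right) - 254734}{-2154965 - 2397614} = \frac{\left(-5 + 2262016 - 1368640\right) - 254734}{-2154965 - 2397614} = \frac{893371 - 254734}{-4552579} = 638637 \left(- \frac{1}{4552579}\right) = - \frac{638637}{4552579}$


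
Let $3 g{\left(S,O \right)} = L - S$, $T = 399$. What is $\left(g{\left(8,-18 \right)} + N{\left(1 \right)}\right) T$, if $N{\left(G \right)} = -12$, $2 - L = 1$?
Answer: $-5719$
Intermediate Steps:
$L = 1$ ($L = 2 - 1 = 1$)
$g{\left(S,O \right)} = \frac{1}{3} - \frac{S}{3}$ ($g{\left(S,O \right)} = \frac{1 - S}{3} = \frac{1}{3} - \frac{S}{3}$)
$\left(g{\left(8,-18 \right)} + N{\left(1 \right)}\right) T = \left(\left(\frac{1}{3} - \frac{8}{3}\right) - 12\right) 399 = \left(- \frac{7}{3} - 12\right) 399 = \left(- \frac{43}{3}\right) 399 = -5719$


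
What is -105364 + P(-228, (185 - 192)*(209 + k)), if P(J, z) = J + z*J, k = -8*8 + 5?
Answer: 133808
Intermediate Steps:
k = -59 (k = -64 + 5 = -59)
P(J, z) = J + J*z
-105364 + P(-228, (185 - 192)*(209 + k)) = -105364 - 228*(1 + (185 - 192)*(209 - 59)) = -105364 - 228*(1 - 7*150) = -105364 - 228*(1 - 1050) = -105364 - 228*(-1049) = -105364 + 239172 = 133808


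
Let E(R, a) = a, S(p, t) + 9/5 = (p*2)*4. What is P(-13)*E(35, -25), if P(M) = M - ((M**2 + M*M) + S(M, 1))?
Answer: 6130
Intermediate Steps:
S(p, t) = -9/5 + 8*p (S(p, t) = -9/5 + (p*2)*4 = -9/5 + (2*p)*4 = -9/5 + 8*p)
P(M) = 9/5 - 7*M - 2*M**2 (P(M) = M - ((M**2 + M*M) + (-9/5 + 8*M)) = M - ((M**2 + M**2) + (-9/5 + 8*M)) = M - (2*M**2 + (-9/5 + 8*M)) = M - (-9/5 + 2*M**2 + 8*M) = M + (9/5 - 8*M - 2*M**2) = 9/5 - 7*M - 2*M**2)
P(-13)*E(35, -25) = (9/5 - 7*(-13) - 2*(-13)**2)*(-25) = (9/5 + 91 - 2*169)*(-25) = (9/5 + 91 - 338)*(-25) = -1226/5*(-25) = 6130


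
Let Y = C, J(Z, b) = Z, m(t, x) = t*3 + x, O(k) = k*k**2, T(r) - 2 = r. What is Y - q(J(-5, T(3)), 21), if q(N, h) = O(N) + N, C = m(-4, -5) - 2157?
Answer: -2044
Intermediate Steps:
T(r) = 2 + r
O(k) = k**3
m(t, x) = x + 3*t (m(t, x) = 3*t + x = x + 3*t)
C = -2174 (C = (-5 + 3*(-4)) - 2157 = (-5 - 12) - 2157 = -17 - 2157 = -2174)
q(N, h) = N + N**3 (q(N, h) = N**3 + N = N + N**3)
Y = -2174
Y - q(J(-5, T(3)), 21) = -2174 - (-5 + (-5)**3) = -2174 - (-5 - 125) = -2174 - 1*(-130) = -2174 + 130 = -2044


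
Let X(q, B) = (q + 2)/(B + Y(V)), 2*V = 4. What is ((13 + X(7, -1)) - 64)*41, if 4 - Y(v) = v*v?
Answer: -2460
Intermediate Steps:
V = 2 (V = (½)*4 = 2)
Y(v) = 4 - v² (Y(v) = 4 - v*v = 4 - v²)
X(q, B) = (2 + q)/B (X(q, B) = (q + 2)/(B + (4 - 1*2²)) = (2 + q)/(B + (4 - 1*4)) = (2 + q)/(B + (4 - 4)) = (2 + q)/(B + 0) = (2 + q)/B)
((13 + X(7, -1)) - 64)*41 = ((13 + (2 + 7)/(-1)) - 64)*41 = ((13 - 1*9) - 64)*41 = ((13 - 9) - 64)*41 = (4 - 64)*41 = -60*41 = -2460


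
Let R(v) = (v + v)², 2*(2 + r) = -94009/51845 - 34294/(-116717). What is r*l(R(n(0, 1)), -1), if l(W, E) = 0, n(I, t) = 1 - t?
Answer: 0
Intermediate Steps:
r = -33399247483/12102385730 (r = -2 + (-94009/51845 - 34294/(-116717))/2 = -2 + (-94009*1/51845 - 34294*(-1/116717))/2 = -2 + (-94009/51845 + 34294/116717)/2 = -2 + (½)*(-9194476023/6051192865) = -2 - 9194476023/12102385730 = -33399247483/12102385730 ≈ -2.7597)
R(v) = 4*v² (R(v) = (2*v)² = 4*v²)
r*l(R(n(0, 1)), -1) = -33399247483/12102385730*0 = 0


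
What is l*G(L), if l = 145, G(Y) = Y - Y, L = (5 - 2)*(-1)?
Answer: 0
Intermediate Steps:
L = -3 (L = 3*(-1) = -3)
G(Y) = 0
l*G(L) = 145*0 = 0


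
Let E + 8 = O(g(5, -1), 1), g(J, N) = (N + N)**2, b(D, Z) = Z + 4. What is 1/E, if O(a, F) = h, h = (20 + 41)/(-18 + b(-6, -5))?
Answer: -19/213 ≈ -0.089202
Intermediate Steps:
b(D, Z) = 4 + Z
g(J, N) = 4*N**2 (g(J, N) = (2*N)**2 = 4*N**2)
h = -61/19 (h = (20 + 41)/(-18 + (4 - 5)) = 61/(-18 - 1) = 61/(-19) = 61*(-1/19) = -61/19 ≈ -3.2105)
O(a, F) = -61/19
E = -213/19 (E = -8 - 61/19 = -213/19 ≈ -11.211)
1/E = 1/(-213/19) = -19/213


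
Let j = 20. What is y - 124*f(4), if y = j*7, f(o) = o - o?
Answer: 140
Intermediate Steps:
f(o) = 0
y = 140 (y = 20*7 = 140)
y - 124*f(4) = 140 - 124*0 = 140 + 0 = 140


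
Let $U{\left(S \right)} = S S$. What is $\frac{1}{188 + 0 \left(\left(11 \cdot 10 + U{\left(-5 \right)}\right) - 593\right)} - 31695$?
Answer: $- \frac{5958659}{188} \approx -31695.0$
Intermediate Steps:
$U{\left(S \right)} = S^{2}$
$\frac{1}{188 + 0 \left(\left(11 \cdot 10 + U{\left(-5 \right)}\right) - 593\right)} - 31695 = \frac{1}{188 + 0 \left(\left(11 \cdot 10 + \left(-5\right)^{2}\right) - 593\right)} - 31695 = \frac{1}{188 + 0 \left(\left(110 + 25\right) - 593\right)} - 31695 = \frac{1}{188 + 0 \left(135 - 593\right)} - 31695 = \frac{1}{188 + 0 \left(-458\right)} - 31695 = \frac{1}{188 + 0} - 31695 = \frac{1}{188} - 31695 = - \frac{5958659}{188}$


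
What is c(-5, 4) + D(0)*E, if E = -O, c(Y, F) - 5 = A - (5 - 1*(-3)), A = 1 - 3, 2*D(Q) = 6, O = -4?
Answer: 7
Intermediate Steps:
D(Q) = 3 (D(Q) = (1/2)*6 = 3)
A = -2
c(Y, F) = -5 (c(Y, F) = 5 + (-2 - (5 - 1*(-3))) = 5 + (-2 - (5 + 3)) = 5 + (-2 - 1*8) = 5 + (-2 - 8) = 5 - 10 = -5)
E = 4 (E = -1*(-4) = 4)
c(-5, 4) + D(0)*E = -5 + 3*4 = -5 + 12 = 7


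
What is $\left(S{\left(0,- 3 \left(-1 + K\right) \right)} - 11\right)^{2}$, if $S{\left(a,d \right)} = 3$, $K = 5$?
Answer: $64$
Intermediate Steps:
$\left(S{\left(0,- 3 \left(-1 + K\right) \right)} - 11\right)^{2} = \left(3 - 11\right)^{2} = \left(-8\right)^{2} = 64$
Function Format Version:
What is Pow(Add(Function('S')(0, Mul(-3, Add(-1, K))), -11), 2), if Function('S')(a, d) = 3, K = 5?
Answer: 64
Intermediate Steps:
Pow(Add(Function('S')(0, Mul(-3, Add(-1, K))), -11), 2) = Pow(Add(3, -11), 2) = Pow(-8, 2) = 64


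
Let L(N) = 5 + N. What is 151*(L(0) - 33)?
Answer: -4228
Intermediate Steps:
151*(L(0) - 33) = 151*((5 + 0) - 33) = 151*(5 - 33) = 151*(-28) = -4228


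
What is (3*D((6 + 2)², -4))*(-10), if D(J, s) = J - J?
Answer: 0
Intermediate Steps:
D(J, s) = 0
(3*D((6 + 2)², -4))*(-10) = (3*0)*(-10) = 0*(-10) = 0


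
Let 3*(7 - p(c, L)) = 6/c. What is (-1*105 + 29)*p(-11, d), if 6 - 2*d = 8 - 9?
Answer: -6004/11 ≈ -545.82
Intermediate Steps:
d = 7/2 (d = 3 - (8 - 9)/2 = 3 - ½*(-1) = 3 + ½ = 7/2 ≈ 3.5000)
p(c, L) = 7 - 2/c
(-1*105 + 29)*p(-11, d) = (-1*105 + 29)*(7 - 2/(-11)) = (-105 + 29)*(7 - 2*(-1/11)) = -76*(7 + 2/11) = -76*79/11 = -6004/11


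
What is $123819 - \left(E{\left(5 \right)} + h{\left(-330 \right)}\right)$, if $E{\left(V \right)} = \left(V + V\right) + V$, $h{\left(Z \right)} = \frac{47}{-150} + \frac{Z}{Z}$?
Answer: $\frac{18570497}{150} \approx 1.238 \cdot 10^{5}$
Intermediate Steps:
$h{\left(Z \right)} = \frac{103}{150}$ ($h{\left(Z \right)} = 47 \left(- \frac{1}{150}\right) + 1 = - \frac{47}{150} + 1 = \frac{103}{150}$)
$E{\left(V \right)} = 3 V$ ($E{\left(V \right)} = 2 V + V = 3 V$)
$123819 - \left(E{\left(5 \right)} + h{\left(-330 \right)}\right) = 123819 - \left(3 \cdot 5 + \frac{103}{150}\right) = 123819 - \left(15 + \frac{103}{150}\right) = 123819 - \frac{2353}{150} = \frac{18570497}{150}$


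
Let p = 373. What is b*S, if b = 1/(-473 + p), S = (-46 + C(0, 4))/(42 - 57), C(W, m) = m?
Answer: -7/250 ≈ -0.028000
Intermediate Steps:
S = 14/5 (S = (-46 + 4)/(42 - 57) = -42/(-15) = -42*(-1/15) = 14/5 ≈ 2.8000)
b = -1/100 (b = 1/(-473 + 373) = 1/(-100) = -1/100 ≈ -0.010000)
b*S = -1/100*14/5 = -7/250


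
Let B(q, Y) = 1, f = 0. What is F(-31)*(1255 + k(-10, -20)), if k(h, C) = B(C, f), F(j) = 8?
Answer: 10048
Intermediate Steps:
k(h, C) = 1
F(-31)*(1255 + k(-10, -20)) = 8*(1255 + 1) = 8*1256 = 10048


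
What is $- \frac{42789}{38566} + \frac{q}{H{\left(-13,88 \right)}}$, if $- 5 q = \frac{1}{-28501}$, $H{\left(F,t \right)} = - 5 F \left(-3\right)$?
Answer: $- \frac{108094645031}{97426393350} \approx -1.1095$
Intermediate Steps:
$H{\left(F,t \right)} = 15 F$
$q = \frac{1}{142505}$ ($q = - \frac{1}{5 \left(-28501\right)} = \left(- \frac{1}{5}\right) \left(- \frac{1}{28501}\right) = \frac{1}{142505} \approx 7.0173 \cdot 10^{-6}$)
$- \frac{42789}{38566} + \frac{q}{H{\left(-13,88 \right)}} = - \frac{42789}{38566} + \frac{1}{142505 \cdot 15 \left(-13\right)} = \left(-42789\right) \frac{1}{38566} + \frac{1}{142505 \left(-195\right)} = - \frac{42789}{38566} + \frac{1}{142505} \left(- \frac{1}{195}\right) = - \frac{42789}{38566} - \frac{1}{27788475} = - \frac{108094645031}{97426393350}$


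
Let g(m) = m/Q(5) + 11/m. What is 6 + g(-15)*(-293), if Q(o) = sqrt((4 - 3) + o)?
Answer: 3313/15 + 1465*sqrt(6)/2 ≈ 2015.1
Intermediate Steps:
Q(o) = sqrt(1 + o)
g(m) = 11/m + m*sqrt(6)/6 (g(m) = m/(sqrt(1 + 5)) + 11/m = m/(sqrt(6)) + 11/m = m*(sqrt(6)/6) + 11/m = m*sqrt(6)/6 + 11/m = 11/m + m*sqrt(6)/6)
6 + g(-15)*(-293) = 6 + (11/(-15) + (1/6)*(-15)*sqrt(6))*(-293) = 6 + (11*(-1/15) - 5*sqrt(6)/2)*(-293) = 6 + (-11/15 - 5*sqrt(6)/2)*(-293) = 6 + (3223/15 + 1465*sqrt(6)/2) = 3313/15 + 1465*sqrt(6)/2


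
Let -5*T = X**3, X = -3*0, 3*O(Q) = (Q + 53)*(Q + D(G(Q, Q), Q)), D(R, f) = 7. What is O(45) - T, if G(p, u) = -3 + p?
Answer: 5096/3 ≈ 1698.7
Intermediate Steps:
O(Q) = (7 + Q)*(53 + Q)/3 (O(Q) = ((Q + 53)*(Q + 7))/3 = ((53 + Q)*(7 + Q))/3 = ((7 + Q)*(53 + Q))/3 = (7 + Q)*(53 + Q)/3)
X = 0
T = 0 (T = -1/5*0**3 = -1/5*0 = 0)
O(45) - T = (371/3 + 20*45 + (1/3)*45**2) - 1*0 = (371/3 + 900 + (1/3)*2025) + 0 = (371/3 + 900 + 675) + 0 = 5096/3 + 0 = 5096/3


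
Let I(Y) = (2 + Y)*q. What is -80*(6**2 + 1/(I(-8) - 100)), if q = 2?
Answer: -20155/7 ≈ -2879.3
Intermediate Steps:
I(Y) = 4 + 2*Y (I(Y) = (2 + Y)*2 = 4 + 2*Y)
-80*(6**2 + 1/(I(-8) - 100)) = -80*(6**2 + 1/((4 + 2*(-8)) - 100)) = -80*(36 + 1/((4 - 16) - 100)) = -80*(36 + 1/(-12 - 100)) = -80*(36 + 1/(-112)) = -80*(36 - 1/112) = -80*4031/112 = -20155/7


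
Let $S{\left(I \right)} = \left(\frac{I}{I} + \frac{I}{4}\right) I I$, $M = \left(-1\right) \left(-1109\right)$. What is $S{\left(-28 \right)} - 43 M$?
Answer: $-52391$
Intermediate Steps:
$M = 1109$
$S{\left(I \right)} = I^{2} \left(1 + \frac{I}{4}\right)$ ($S{\left(I \right)} = \left(1 + I \frac{1}{4}\right) I I = \left(1 + \frac{I}{4}\right) I I = I \left(1 + \frac{I}{4}\right) I = I^{2} \left(1 + \frac{I}{4}\right)$)
$S{\left(-28 \right)} - 43 M = \frac{\left(-28\right)^{2} \left(4 - 28\right)}{4} - 47687 = \frac{1}{4} \cdot 784 \left(-24\right) - 47687 = -4704 - 47687 = -52391$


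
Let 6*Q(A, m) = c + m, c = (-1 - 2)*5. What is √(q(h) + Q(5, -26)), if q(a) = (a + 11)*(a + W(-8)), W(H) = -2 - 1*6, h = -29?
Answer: √23730/6 ≈ 25.674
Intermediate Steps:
c = -15 (c = -3*5 = -15)
W(H) = -8 (W(H) = -2 - 6 = -8)
q(a) = (-8 + a)*(11 + a) (q(a) = (a + 11)*(a - 8) = (11 + a)*(-8 + a) = (-8 + a)*(11 + a))
Q(A, m) = -5/2 + m/6 (Q(A, m) = (-15 + m)/6 = -5/2 + m/6)
√(q(h) + Q(5, -26)) = √((-88 + (-29)² + 3*(-29)) + (-5/2 + (⅙)*(-26))) = √((-88 + 841 - 87) + (-5/2 - 13/3)) = √(666 - 41/6) = √(3955/6) = √23730/6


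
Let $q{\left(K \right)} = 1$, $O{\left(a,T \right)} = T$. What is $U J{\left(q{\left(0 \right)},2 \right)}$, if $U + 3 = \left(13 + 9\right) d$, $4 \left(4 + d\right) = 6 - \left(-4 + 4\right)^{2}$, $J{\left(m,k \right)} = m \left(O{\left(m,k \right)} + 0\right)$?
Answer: $-116$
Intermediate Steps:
$J{\left(m,k \right)} = k m$ ($J{\left(m,k \right)} = m \left(k + 0\right) = m k = k m$)
$d = - \frac{5}{2}$ ($d = -4 + \frac{6 - \left(-4 + 4\right)^{2}}{4} = -4 + \frac{6 - 0^{2}}{4} = -4 + \frac{6 - 0}{4} = -4 + \frac{6 + 0}{4} = -4 + \frac{1}{4} \cdot 6 = -4 + \frac{3}{2} = - \frac{5}{2} \approx -2.5$)
$U = -58$ ($U = -3 + \left(13 + 9\right) \left(- \frac{5}{2}\right) = -3 + 22 \left(- \frac{5}{2}\right) = -3 - 55 = -58$)
$U J{\left(q{\left(0 \right)},2 \right)} = - 58 \cdot 2 \cdot 1 = \left(-58\right) 2 = -116$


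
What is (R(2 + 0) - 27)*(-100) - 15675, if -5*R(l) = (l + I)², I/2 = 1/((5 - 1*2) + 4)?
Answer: -630655/49 ≈ -12871.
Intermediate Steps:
I = 2/7 (I = 2/((5 - 1*2) + 4) = 2/((5 - 2) + 4) = 2/(3 + 4) = 2/7 ≈ 0.28571)
R(l) = -(2/7 + l)²/5 (R(l) = -(l + 2/7)²/5 = -(2/7 + l)²/5)
(R(2 + 0) - 27)*(-100) - 15675 = (-(2 + 7*(2 + 0))²/245 - 27)*(-100) - 15675 = (-(2 + 7*2)²/245 - 27)*(-100) - 15675 = (-(2 + 14)²/245 - 27)*(-100) - 15675 = (-1/245*16² - 27)*(-100) - 15675 = (-1/245*256 - 27)*(-100) - 15675 = (-256/245 - 27)*(-100) - 15675 = -6871/245*(-100) - 15675 = 137420/49 - 15675 = -630655/49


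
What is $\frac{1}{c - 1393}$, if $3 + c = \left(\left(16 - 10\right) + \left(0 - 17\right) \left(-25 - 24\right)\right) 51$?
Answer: $\frac{1}{41393} \approx 2.4159 \cdot 10^{-5}$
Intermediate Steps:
$c = 42786$ ($c = -3 + \left(\left(16 - 10\right) + \left(0 - 17\right) \left(-25 - 24\right)\right) 51 = -3 + \left(\left(16 - 10\right) - -833\right) 51 = -3 + \left(6 + 833\right) 51 = -3 + 839 \cdot 51 = -3 + 42789 = 42786$)
$\frac{1}{c - 1393} = \frac{1}{42786 - 1393} = \frac{1}{41393}$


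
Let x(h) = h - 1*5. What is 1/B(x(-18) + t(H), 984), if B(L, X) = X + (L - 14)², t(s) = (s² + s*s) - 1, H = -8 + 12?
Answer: 1/1020 ≈ 0.00098039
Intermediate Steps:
H = 4
x(h) = -5 + h (x(h) = h - 5 = -5 + h)
t(s) = -1 + 2*s² (t(s) = (s² + s²) - 1 = 2*s² - 1 = -1 + 2*s²)
B(L, X) = X + (-14 + L)²
1/B(x(-18) + t(H), 984) = 1/(984 + (-14 + ((-5 - 18) + (-1 + 2*4²)))²) = 1/(984 + (-14 + (-23 + (-1 + 2*16)))²) = 1/(984 + (-14 + (-23 + (-1 + 32)))²) = 1/(984 + (-14 + (-23 + 31))²) = 1/(984 + (-14 + 8)²) = 1/(984 + (-6)²) = 1/(984 + 36) = 1/1020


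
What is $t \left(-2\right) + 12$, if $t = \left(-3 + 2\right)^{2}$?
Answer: $10$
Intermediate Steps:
$t = 1$ ($t = \left(-1\right)^{2} = 1$)
$t \left(-2\right) + 12 = 1 \left(-2\right) + 12 = -2 + 12 = 10$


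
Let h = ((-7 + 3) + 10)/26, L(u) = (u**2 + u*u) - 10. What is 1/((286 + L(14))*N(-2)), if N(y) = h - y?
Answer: 13/19372 ≈ 0.00067107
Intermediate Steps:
L(u) = -10 + 2*u**2 (L(u) = (u**2 + u**2) - 10 = 2*u**2 - 10 = -10 + 2*u**2)
h = 3/13 (h = (-4 + 10)*(1/26) = 6*(1/26) = 3/13 ≈ 0.23077)
N(y) = 3/13 - y
1/((286 + L(14))*N(-2)) = 1/((286 + (-10 + 2*14**2))*(3/13 - 1*(-2))) = 1/((286 + (-10 + 2*196))*(3/13 + 2)) = 1/((286 + (-10 + 392))*(29/13)) = (13/29)/(286 + 382) = (13/29)/668 = (1/668)*(13/29) = 13/19372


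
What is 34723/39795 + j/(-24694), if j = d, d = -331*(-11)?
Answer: 712556167/982697730 ≈ 0.72510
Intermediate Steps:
d = 3641
j = 3641
34723/39795 + j/(-24694) = 34723/39795 + 3641/(-24694) = 34723*(1/39795) + 3641*(-1/24694) = 34723/39795 - 3641/24694 = 712556167/982697730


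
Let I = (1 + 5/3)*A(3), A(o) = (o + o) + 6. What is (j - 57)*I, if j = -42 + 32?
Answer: -2144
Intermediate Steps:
A(o) = 6 + 2*o (A(o) = 2*o + 6 = 6 + 2*o)
j = -10
I = 32 (I = (1 + 5/3)*(6 + 2*3) = (1 + 5*(⅓))*(6 + 6) = (1 + 5/3)*12 = (8/3)*12 = 32)
(j - 57)*I = (-10 - 57)*32 = -67*32 = -2144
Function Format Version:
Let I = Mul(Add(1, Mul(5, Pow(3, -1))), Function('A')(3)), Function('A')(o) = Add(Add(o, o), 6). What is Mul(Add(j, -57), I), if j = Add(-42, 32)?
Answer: -2144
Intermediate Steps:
Function('A')(o) = Add(6, Mul(2, o)) (Function('A')(o) = Add(Mul(2, o), 6) = Add(6, Mul(2, o)))
j = -10
I = 32 (I = Mul(Add(1, Mul(5, Pow(3, -1))), Add(6, Mul(2, 3))) = Mul(Add(1, Mul(5, Rational(1, 3))), Add(6, 6)) = Mul(Add(1, Rational(5, 3)), 12) = Mul(Rational(8, 3), 12) = 32)
Mul(Add(j, -57), I) = Mul(Add(-10, -57), 32) = Mul(-67, 32) = -2144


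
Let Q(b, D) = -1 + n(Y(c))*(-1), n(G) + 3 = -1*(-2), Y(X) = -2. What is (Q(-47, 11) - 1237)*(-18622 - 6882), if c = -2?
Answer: 31548448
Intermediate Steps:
n(G) = -1 (n(G) = -3 - 1*(-2) = -3 + 2 = -1)
Q(b, D) = 0 (Q(b, D) = -1 - 1*(-1) = -1 + 1 = 0)
(Q(-47, 11) - 1237)*(-18622 - 6882) = (0 - 1237)*(-18622 - 6882) = -1237*(-25504) = 31548448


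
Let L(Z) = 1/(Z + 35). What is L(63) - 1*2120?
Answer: -207759/98 ≈ -2120.0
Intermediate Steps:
L(Z) = 1/(35 + Z)
L(63) - 1*2120 = 1/(35 + 63) - 1*2120 = 1/98 - 2120 = -207759/98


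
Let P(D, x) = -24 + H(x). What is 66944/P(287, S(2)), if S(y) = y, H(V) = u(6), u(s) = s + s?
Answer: -16736/3 ≈ -5578.7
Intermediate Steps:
u(s) = 2*s
H(V) = 12 (H(V) = 2*6 = 12)
P(D, x) = -12 (P(D, x) = -24 + 12 = -12)
66944/P(287, S(2)) = 66944/(-12) = 66944*(-1/12) = -16736/3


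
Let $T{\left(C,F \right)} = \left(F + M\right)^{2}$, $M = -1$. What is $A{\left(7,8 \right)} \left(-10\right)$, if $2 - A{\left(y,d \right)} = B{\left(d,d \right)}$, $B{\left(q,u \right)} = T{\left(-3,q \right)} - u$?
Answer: $390$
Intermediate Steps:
$T{\left(C,F \right)} = \left(-1 + F\right)^{2}$ ($T{\left(C,F \right)} = \left(F - 1\right)^{2} = \left(-1 + F\right)^{2}$)
$B{\left(q,u \right)} = \left(-1 + q\right)^{2} - u$
$A{\left(y,d \right)} = 2 + d - \left(-1 + d\right)^{2}$ ($A{\left(y,d \right)} = 2 - \left(\left(-1 + d\right)^{2} - d\right) = 2 + \left(d - \left(-1 + d\right)^{2}\right) = 2 + d - \left(-1 + d\right)^{2}$)
$A{\left(7,8 \right)} \left(-10\right) = \left(2 + 8 - \left(-1 + 8\right)^{2}\right) \left(-10\right) = \left(2 + 8 - 7^{2}\right) \left(-10\right) = \left(2 + 8 - 49\right) \left(-10\right) = \left(-39\right) \left(-10\right) = 390$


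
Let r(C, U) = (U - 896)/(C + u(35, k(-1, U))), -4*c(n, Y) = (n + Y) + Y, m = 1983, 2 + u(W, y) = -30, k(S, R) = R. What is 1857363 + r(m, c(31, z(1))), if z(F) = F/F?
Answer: 14494857235/7804 ≈ 1.8574e+6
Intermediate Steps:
u(W, y) = -32 (u(W, y) = -2 - 30 = -32)
z(F) = 1
c(n, Y) = -Y/2 - n/4 (c(n, Y) = -((n + Y) + Y)/4 = -((Y + n) + Y)/4 = -(n + 2*Y)/4 = -Y/2 - n/4)
r(C, U) = (-896 + U)/(-32 + C) (r(C, U) = (U - 896)/(C - 32) = (-896 + U)/(-32 + C))
1857363 + r(m, c(31, z(1))) = 1857363 + (-896 + (-½*1 - ¼*31))/(-32 + 1983) = 1857363 + (-896 + (-½ - 31/4))/1951 = 1857363 + (-896 - 33/4)/1951 = 1857363 + (1/1951)*(-3617/4) = 1857363 - 3617/7804 = 14494857235/7804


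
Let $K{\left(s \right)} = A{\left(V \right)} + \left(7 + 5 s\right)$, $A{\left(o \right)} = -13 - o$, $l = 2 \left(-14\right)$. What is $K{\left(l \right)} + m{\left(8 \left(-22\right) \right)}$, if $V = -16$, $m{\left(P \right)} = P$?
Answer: $-306$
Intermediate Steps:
$l = -28$
$K{\left(s \right)} = 10 + 5 s$ ($K{\left(s \right)} = \left(-13 - -16\right) + \left(7 + 5 s\right) = \left(-13 + 16\right) + \left(7 + 5 s\right) = 3 + \left(7 + 5 s\right) = 10 + 5 s$)
$K{\left(l \right)} + m{\left(8 \left(-22\right) \right)} = \left(10 + 5 \left(-28\right)\right) + 8 \left(-22\right) = \left(10 - 140\right) - 176 = -130 - 176 = -306$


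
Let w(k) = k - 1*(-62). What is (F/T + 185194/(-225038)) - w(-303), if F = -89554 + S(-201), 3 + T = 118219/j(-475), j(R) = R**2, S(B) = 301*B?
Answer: 3824558585731817/62859414464 ≈ 60843.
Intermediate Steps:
T = -558656/225625 (T = -3 + 118219/((-475)**2) = -3 + 118219/225625 = -558656/225625 ≈ -2.4760)
F = -150055 (F = -89554 + 301*(-201) = -89554 - 60501 = -150055)
w(k) = 62 + k (w(k) = k + 62 = 62 + k)
(F/T + 185194/(-225038)) - w(-303) = (-150055/(-558656/225625) + 185194/(-225038)) - (62 - 303) = (-150055*(-225625/558656) + 185194*(-1/225038)) - 1*(-241) = (33856159375/558656 - 92597/112519) + 241 = 3809409466845993/62859414464 + 241 = 3824558585731817/62859414464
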